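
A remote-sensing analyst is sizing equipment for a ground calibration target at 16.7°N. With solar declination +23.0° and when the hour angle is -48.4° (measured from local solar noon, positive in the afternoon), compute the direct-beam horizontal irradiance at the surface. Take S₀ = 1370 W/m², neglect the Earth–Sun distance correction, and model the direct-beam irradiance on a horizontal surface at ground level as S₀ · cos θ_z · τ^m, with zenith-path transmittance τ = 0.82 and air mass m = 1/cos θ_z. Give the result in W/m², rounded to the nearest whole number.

With φ = 16.7°, δ = 23.0°, H = -48.40°: sin φ sin δ = 0.1123, cos φ cos δ cos H = 0.5854, so cos θ_z = 0.6977.
Air mass m = 1/cos θ_z = 1/0.6977 = 1.433; τ^m = 0.82^1.433 = 0.7525.
Surface direct beam = 1370 × 0.6977 × 0.7525 = 719.28 W/m².

719 W/m²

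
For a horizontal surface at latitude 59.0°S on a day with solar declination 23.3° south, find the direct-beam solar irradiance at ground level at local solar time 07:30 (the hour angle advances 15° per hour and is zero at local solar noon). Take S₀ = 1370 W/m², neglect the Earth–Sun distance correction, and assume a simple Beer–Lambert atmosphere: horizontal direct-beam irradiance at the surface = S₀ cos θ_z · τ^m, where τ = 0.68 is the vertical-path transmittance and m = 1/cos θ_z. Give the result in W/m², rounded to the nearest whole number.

339 W/m²

Hour angle H = 15° × (7.5 − 12) = -67.50°.
cos θ_z = sin(-59.0°) sin(-23.3°) + cos(-59.0°) cos(-23.3°) cos(-67.50°) = 0.3390 + 0.1810 = 0.5200.
Air mass m = 1/cos θ_z = 1/0.5200 = 1.923; τ^m = 0.68^1.923 = 0.4763.
Surface direct beam = 1370 × 0.5200 × 0.4763 = 339.32 W/m².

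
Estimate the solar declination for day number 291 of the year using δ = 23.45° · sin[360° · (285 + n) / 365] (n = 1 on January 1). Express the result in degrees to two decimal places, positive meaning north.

-11.05°

360 × (285 + 291) / 365 = 568.110°; sin(568.110°) = -0.4712.
δ = 23.45 × -0.4712 = -11.050° ≈ -11.05°.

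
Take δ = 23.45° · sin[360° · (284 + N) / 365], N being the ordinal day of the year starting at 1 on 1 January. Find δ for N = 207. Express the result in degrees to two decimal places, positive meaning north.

+19.38°

360 × (284 + 207) / 365 = 484.274°; sin(484.274°) = 0.8264.
δ = 23.45 × 0.8264 = 19.379° ≈ +19.38°.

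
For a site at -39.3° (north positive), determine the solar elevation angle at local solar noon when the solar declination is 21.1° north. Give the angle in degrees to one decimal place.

29.6°

At local solar noon the hour angle is zero, so the elevation is 90° − |φ − δ| = 90° − |-39.3° − (21.1°)| = 90° − 60.4° = 29.6°.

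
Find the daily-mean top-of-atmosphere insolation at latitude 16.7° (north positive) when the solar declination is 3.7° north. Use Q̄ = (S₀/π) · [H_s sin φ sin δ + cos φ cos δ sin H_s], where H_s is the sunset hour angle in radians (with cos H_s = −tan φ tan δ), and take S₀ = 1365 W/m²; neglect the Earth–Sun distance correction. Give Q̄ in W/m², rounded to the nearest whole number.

cos H_s = −tan(16.7°) · tan(3.7°) = -0.0194, so H_s = arccos(-0.0194) = 91.11°. In radians, H_s = 1.5902.
H_s sin φ sin δ = 1.5902 × 0.2874 × 0.0645 = 0.0295.
cos φ cos δ sin H_s = 0.9578 × 0.9979 × 0.9998 = 0.9556.
Q̄ = (1365/π) × (0.0295 + 0.9556) = 434.49 × 0.9851 = 428.02 W/m².

428 W/m²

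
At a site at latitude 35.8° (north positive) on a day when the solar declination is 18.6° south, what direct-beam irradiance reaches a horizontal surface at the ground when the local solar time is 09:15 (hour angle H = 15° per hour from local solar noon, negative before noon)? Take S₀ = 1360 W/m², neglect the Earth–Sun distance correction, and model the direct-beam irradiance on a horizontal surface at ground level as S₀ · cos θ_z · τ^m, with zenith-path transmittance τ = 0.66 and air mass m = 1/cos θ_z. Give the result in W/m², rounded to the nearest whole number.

184 W/m²

Hour angle H = 15° × (9.25 − 12) = -41.25°.
cos θ_z = sin(35.8°) sin(-18.6°) + cos(35.8°) cos(-18.6°) cos(-41.25°) = -0.1866 + 0.5779 = 0.3913.
Air mass m = 1/cos θ_z = 1/0.3913 = 2.556; τ^m = 0.66^2.556 = 0.3457.
Surface direct beam = 1360 × 0.3913 × 0.3457 = 183.97 W/m².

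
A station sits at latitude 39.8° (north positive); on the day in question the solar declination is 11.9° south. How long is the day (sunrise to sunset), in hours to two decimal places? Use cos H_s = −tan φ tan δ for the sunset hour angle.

10.65 hours

cos H_s = −tan(39.8°) · tan(-11.9°) = 0.1756, so H_s = arccos(0.1756) = 79.89°.
Day length = 2 H_s / 15° h⁻¹ = 159.78° / 15 = 10.652 h.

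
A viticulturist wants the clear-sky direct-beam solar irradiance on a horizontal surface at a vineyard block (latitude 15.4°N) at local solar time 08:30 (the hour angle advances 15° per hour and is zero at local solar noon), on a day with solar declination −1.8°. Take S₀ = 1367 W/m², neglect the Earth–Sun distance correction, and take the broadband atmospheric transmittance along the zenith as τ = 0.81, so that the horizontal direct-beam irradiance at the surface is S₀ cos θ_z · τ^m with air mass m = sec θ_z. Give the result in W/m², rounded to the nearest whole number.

Hour angle H = 15° × (8.5 − 12) = -52.50°.
cos θ_z = sin(15.4°) sin(-1.8°) + cos(15.4°) cos(-1.8°) cos(-52.50°) = -0.0083 + 0.5866 = 0.5783.
Air mass m = 1/cos θ_z = 1/0.5783 = 1.729; τ^m = 0.81^1.729 = 0.6947.
Surface direct beam = 1367 × 0.5783 × 0.6947 = 549.19 W/m².

549 W/m²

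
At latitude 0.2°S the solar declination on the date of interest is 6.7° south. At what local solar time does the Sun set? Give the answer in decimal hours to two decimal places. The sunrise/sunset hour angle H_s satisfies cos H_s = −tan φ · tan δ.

18.00 h

−tan φ tan δ = −(-0.0035)(-0.1175) = -0.0004; H_s = arccos(-0.0004) = 90.02°.
Sunset is at 12 + H_s/15 = 12 + 6.001 = 18.001 h local solar time.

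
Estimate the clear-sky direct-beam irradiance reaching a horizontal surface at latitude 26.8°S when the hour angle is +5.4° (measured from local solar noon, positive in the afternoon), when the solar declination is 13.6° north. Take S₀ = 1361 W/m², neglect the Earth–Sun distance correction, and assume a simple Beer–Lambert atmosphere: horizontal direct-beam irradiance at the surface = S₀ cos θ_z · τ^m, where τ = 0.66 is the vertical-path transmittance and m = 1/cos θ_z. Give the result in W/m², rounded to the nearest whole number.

cos θ_z = sin(-26.8°) sin(13.6°) + cos(-26.8°) cos(13.6°) cos(5.40°) = -0.1060 + 0.8637 = 0.7577.
Air mass m = 1/cos θ_z = 1/0.7577 = 1.320; τ^m = 0.66^1.320 = 0.5778.
Surface direct beam = 1361 × 0.7577 × 0.5778 = 595.84 W/m².

596 W/m²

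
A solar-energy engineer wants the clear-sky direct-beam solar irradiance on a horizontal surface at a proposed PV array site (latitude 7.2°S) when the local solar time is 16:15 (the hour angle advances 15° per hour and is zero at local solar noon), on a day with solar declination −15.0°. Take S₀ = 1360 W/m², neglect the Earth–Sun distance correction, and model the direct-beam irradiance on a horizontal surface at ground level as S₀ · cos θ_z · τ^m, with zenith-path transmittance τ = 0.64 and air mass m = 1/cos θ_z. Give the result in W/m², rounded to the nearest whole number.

Hour angle H = 15° × (16.25 − 12) = 63.75°.
cos θ_z = sin φ sin δ + cos φ cos δ cos H = (-0.1253)(-0.2588) + (0.9921)(0.9659)(0.4423) = 0.4563.
Air mass m = 1/cos θ_z = 1/0.4563 = 2.192; τ^m = 0.64^2.192 = 0.3760.
Surface direct beam = 1360 × 0.4563 × 0.3760 = 233.33 W/m².

233 W/m²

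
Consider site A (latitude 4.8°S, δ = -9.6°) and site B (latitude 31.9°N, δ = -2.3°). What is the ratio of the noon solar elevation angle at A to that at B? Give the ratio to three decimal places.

1.527

A: 90° − |-4.8 − (-9.6)| = 85.20°.
B: 90° − |31.9 − (-2.3)| = 55.80°.
Ratio A/B = 85.2000 / 55.8000 = 1.5269.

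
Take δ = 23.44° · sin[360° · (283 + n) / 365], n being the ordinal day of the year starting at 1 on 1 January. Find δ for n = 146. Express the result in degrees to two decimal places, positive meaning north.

+20.91°

360 × (283 + 146) / 365 = 423.123°; sin(423.123°) = 0.8920.
δ = 23.44 × 0.8920 = 20.908° ≈ +20.91°.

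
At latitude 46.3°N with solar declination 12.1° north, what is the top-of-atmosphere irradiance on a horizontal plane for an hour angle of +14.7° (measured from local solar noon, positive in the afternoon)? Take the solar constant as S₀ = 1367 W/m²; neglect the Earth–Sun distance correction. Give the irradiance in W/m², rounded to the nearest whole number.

With φ = 46.3°, δ = 12.1°, H = 14.70°: sin φ sin δ = 0.1515, cos φ cos δ cos H = 0.6534, so cos θ_z = 0.8049.
Top-of-atmosphere irradiance = S₀ cos θ_z = 1367 × 0.8049 = 1100.30 W/m².

1100 W/m²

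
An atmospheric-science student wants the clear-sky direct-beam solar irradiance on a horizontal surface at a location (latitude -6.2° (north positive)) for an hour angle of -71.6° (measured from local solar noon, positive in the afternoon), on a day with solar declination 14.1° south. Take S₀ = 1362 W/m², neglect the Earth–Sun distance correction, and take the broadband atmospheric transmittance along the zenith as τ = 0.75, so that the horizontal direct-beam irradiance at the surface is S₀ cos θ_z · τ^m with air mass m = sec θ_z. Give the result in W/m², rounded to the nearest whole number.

cos θ_z = sin φ sin δ + cos φ cos δ cos H = (-0.1080)(-0.2436) + (0.9942)(0.9699)(0.3156) = 0.3306.
Air mass m = 1/cos θ_z = 1/0.3306 = 3.025; τ^m = 0.75^3.025 = 0.4189.
Surface direct beam = 1362 × 0.3306 × 0.4189 = 188.62 W/m².

189 W/m²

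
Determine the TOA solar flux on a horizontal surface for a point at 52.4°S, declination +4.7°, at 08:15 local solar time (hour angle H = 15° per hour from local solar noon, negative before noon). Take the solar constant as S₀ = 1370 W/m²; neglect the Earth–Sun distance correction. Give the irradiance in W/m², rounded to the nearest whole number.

Hour angle H = 15° × (8.25 − 12) = -56.25°.
With φ = -52.4°, δ = 4.7°, H = -56.25°: sin φ sin δ = -0.0649, cos φ cos δ cos H = 0.3378, so cos θ_z = 0.2729.
Top-of-atmosphere irradiance = S₀ cos θ_z = 1370 × 0.2729 = 373.87 W/m².

374 W/m²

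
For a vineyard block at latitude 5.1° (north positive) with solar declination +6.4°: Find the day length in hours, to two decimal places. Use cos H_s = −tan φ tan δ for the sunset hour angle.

12.08 hours

cos H_s = −tan(5.1°) · tan(6.4°) = -0.0100, so H_s = arccos(-0.0100) = 90.57°.
Day length = 2 H_s / 15° h⁻¹ = 181.14° / 15 = 12.076 h.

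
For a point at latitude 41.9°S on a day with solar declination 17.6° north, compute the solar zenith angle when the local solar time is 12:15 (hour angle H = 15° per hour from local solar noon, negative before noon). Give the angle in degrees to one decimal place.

Hour angle H = 15° × (12.25 − 12) = 3.75°.
cos θ_z = sin φ sin δ + cos φ cos δ cos H = (-0.6678)(0.3024) + (0.7443)(0.9532)(0.9979) = 0.5060.
θ_z = arccos(0.5060) = 59.60°.

59.6°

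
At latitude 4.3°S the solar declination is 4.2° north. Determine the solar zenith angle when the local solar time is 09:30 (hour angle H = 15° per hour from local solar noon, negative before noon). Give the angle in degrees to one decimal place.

Hour angle H = 15° × (9.5 − 12) = -37.50°.
cos θ_z = sin(-4.3°) sin(4.2°) + cos(-4.3°) cos(4.2°) cos(-37.50°) = -0.0055 + 0.7890 = 0.7835.
θ_z = arccos(0.7835) = 38.42°.

38.4°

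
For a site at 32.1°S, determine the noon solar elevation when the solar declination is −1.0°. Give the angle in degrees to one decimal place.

At local solar noon the hour angle is zero, so the elevation is 90° − |φ − δ| = 90° − |-32.1° − (-1.0°)| = 90° − 31.1° = 58.9°.

58.9°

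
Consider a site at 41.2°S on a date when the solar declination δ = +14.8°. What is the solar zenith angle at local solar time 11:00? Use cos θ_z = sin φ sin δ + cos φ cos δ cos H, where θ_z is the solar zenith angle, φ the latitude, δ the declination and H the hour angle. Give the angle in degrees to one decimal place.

Hour angle H = 15° × (11 − 12) = -15.00°.
cos θ_z = sin φ sin δ + cos φ cos δ cos H = (-0.6587)(0.2554) + (0.7524)(0.9668)(0.9659) = 0.5344.
θ_z = arccos(0.5344) = 57.70°.

57.7°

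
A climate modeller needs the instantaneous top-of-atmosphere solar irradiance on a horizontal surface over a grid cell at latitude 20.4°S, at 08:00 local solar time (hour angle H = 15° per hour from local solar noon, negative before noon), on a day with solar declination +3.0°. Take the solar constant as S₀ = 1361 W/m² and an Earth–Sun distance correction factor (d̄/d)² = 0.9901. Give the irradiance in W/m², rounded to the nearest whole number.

Hour angle H = 15° × (8 − 12) = -60.00°.
cos θ_z = sin(-20.4°) sin(3.0°) + cos(-20.4°) cos(3.0°) cos(-60.00°) = -0.0182 + 0.4680 = 0.4498.
Top-of-atmosphere irradiance = S₀ (d̄/d)² cos θ_z = 1361 × 0.9901 × 0.4498 = 606.12 W/m².

606 W/m²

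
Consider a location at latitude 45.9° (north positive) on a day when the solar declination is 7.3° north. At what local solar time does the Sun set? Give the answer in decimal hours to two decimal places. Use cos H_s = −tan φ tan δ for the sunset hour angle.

The sunset hour angle satisfies cos H_s = −tan φ tan δ = -0.1322, giving H_s = 97.60°.
Sunset is at 12 + H_s/15 = 12 + 6.507 = 18.507 h local solar time.

18.51 h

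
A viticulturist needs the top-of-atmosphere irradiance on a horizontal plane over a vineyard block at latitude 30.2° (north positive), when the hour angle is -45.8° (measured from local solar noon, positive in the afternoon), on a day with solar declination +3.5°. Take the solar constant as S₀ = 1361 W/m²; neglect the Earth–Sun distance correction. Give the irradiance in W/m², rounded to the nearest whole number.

cos θ_z = sin φ sin δ + cos φ cos δ cos H = (0.5030)(0.0610) + (0.8643)(0.9981)(0.6972) = 0.6321.
Top-of-atmosphere irradiance = S₀ cos θ_z = 1361 × 0.6321 = 860.29 W/m².

860 W/m²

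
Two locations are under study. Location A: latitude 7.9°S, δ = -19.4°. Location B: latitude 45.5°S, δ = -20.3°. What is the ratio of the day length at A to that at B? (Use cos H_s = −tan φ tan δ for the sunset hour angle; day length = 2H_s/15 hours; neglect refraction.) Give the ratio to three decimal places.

0.828

A: H_s = arccos(−tan -7.9° · tan -19.4°) = 92.80°, so 2H_s/15 = 12.3733 h.
B: H_s = arccos(−tan -45.5° · tan -20.3°) = 112.11°, so 2H_s/15 = 14.9480 h.
Ratio A/B = 12.3733 / 14.9480 = 0.8278.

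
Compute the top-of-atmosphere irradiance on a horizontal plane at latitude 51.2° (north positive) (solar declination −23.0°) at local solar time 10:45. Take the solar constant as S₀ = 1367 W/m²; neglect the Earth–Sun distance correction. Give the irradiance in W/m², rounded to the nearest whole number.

330 W/m²

Hour angle H = 15° × (10.75 − 12) = -18.75°.
cos θ_z = sin φ sin δ + cos φ cos δ cos H = (0.7793)(-0.3907) + (0.6266)(0.9205)(0.9469) = 0.2417.
Top-of-atmosphere irradiance = S₀ cos θ_z = 1367 × 0.2417 = 330.40 W/m².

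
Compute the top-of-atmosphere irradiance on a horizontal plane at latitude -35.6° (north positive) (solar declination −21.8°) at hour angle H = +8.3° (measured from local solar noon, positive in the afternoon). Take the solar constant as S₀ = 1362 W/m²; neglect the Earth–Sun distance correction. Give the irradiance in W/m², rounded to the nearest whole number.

With φ = -35.6°, δ = -21.8°, H = 8.30°: sin φ sin δ = 0.2162, cos φ cos δ cos H = 0.7470, so cos θ_z = 0.9632.
Top-of-atmosphere irradiance = S₀ cos θ_z = 1362 × 0.9632 = 1311.88 W/m².

1312 W/m²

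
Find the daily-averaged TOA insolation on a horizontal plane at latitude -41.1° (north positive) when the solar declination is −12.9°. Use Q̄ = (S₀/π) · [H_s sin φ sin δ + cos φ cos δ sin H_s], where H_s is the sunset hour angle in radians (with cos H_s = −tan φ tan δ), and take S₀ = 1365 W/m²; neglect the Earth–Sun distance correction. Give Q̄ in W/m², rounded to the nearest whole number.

426 W/m²

The sunset hour angle satisfies cos H_s = −tan φ tan δ = -0.1998, giving H_s = 101.53°. In radians, H_s = 1.7720.
H_s sin φ sin δ = 1.7720 × -0.6574 × -0.2233 = 0.2601.
cos φ cos δ sin H_s = 0.7536 × 0.9748 × 0.9798 = 0.7198.
Q̄ = (1365/π) × (0.2601 + 0.7198) = 434.49 × 0.9799 = 425.76 W/m².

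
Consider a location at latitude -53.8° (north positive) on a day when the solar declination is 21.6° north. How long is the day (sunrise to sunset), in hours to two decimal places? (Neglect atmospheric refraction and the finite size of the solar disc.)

7.63 hours

The sunset hour angle satisfies cos H_s = −tan φ tan δ = 0.5410, giving H_s = 57.25°.
Day length = 2 H_s / 15° h⁻¹ = 114.50° / 15 = 7.633 h.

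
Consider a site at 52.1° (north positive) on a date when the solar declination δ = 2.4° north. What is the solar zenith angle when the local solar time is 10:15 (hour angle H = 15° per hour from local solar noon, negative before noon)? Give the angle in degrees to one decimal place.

Hour angle H = 15° × (10.25 − 12) = -26.25°.
With φ = 52.1°, δ = 2.4°, H = -26.25°: sin φ sin δ = 0.0330, cos φ cos δ cos H = 0.5505, so cos θ_z = 0.5835.
θ_z = arccos(0.5835) = 54.30°.

54.3°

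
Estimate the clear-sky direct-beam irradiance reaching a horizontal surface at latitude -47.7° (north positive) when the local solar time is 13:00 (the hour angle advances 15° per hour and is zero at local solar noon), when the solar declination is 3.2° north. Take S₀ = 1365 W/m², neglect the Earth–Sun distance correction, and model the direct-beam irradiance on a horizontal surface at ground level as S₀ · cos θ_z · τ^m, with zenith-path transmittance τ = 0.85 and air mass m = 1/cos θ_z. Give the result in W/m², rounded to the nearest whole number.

Hour angle H = 15° × (13 − 12) = 15.00°.
cos θ_z = sin(-47.7°) sin(3.2°) + cos(-47.7°) cos(3.2°) cos(15.00°) = -0.0413 + 0.6491 = 0.6078.
Air mass m = 1/cos θ_z = 1/0.6078 = 1.645; τ^m = 0.85^1.645 = 0.7654.
Surface direct beam = 1365 × 0.6078 × 0.7654 = 635.01 W/m².

635 W/m²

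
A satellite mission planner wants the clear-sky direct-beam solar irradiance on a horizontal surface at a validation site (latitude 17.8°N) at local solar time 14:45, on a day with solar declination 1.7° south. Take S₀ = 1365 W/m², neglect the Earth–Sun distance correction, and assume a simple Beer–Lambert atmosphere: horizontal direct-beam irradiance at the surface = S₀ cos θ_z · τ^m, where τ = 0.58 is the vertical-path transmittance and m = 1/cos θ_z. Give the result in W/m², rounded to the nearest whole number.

446 W/m²

Hour angle H = 15° × (14.75 − 12) = 41.25°.
cos θ_z = sin(17.8°) sin(-1.7°) + cos(17.8°) cos(-1.7°) cos(41.25°) = -0.0091 + 0.7155 = 0.7064.
Air mass m = 1/cos θ_z = 1/0.7064 = 1.416; τ^m = 0.58^1.416 = 0.4624.
Surface direct beam = 1365 × 0.7064 × 0.4624 = 445.86 W/m².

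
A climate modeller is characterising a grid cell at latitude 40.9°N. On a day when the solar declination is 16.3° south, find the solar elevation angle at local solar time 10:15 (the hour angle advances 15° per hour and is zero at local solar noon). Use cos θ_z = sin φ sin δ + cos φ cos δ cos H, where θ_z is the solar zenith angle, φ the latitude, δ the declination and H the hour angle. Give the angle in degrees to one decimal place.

Hour angle H = 15° × (10.25 − 12) = -26.25°.
cos θ_z = sin φ sin δ + cos φ cos δ cos H = (0.6547)(-0.2807) + (0.7559)(0.9598)(0.8969) = 0.4669.
θ_z = arccos(0.4669) = 62.17°, so the elevation is 90° − 62.17° = 27.83°.

27.8°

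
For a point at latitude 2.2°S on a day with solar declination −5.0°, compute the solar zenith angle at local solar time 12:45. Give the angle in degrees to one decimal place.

Hour angle H = 15° × (12.75 − 12) = 11.25°.
cos θ_z = sin(-2.2°) sin(-5.0°) + cos(-2.2°) cos(-5.0°) cos(11.25°) = 0.0033 + 0.9763 = 0.9796.
θ_z = arccos(0.9796) = 11.59°.

11.6°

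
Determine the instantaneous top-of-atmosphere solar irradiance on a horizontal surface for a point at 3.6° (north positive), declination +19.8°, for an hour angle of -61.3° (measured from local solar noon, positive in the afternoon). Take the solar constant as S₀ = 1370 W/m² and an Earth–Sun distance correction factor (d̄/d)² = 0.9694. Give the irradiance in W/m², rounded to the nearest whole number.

cos θ_z = sin(3.6°) sin(19.8°) + cos(3.6°) cos(19.8°) cos(-61.30°) = 0.0213 + 0.4509 = 0.4722.
Top-of-atmosphere irradiance = S₀ (d̄/d)² cos θ_z = 1370 × 0.9694 × 0.4722 = 627.12 W/m².

627 W/m²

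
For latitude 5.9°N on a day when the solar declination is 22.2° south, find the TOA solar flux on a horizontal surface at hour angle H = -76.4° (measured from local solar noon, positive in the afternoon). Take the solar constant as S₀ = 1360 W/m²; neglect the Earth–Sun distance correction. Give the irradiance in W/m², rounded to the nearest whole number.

242 W/m²

With φ = 5.9°, δ = -22.2°, H = -76.40°: sin φ sin δ = -0.0388, cos φ cos δ cos H = 0.2166, so cos θ_z = 0.1778.
Top-of-atmosphere irradiance = S₀ cos θ_z = 1360 × 0.1778 = 241.81 W/m².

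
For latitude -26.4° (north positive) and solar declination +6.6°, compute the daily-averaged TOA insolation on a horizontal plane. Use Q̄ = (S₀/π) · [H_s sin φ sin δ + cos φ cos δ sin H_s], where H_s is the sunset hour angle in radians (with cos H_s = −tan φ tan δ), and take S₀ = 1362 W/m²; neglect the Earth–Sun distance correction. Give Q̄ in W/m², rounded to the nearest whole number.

352 W/m²

cos H_s = −tan(-26.4°) · tan(6.6°) = 0.0574, so H_s = arccos(0.0574) = 86.71°. In radians, H_s = 1.5134.
H_s sin φ sin δ = 1.5134 × -0.4446 × 0.1149 = -0.0773.
cos φ cos δ sin H_s = 0.8957 × 0.9934 × 0.9984 = 0.8884.
Q̄ = (1362/π) × (-0.0773 + 0.8884) = 433.54 × 0.8111 = 351.64 W/m².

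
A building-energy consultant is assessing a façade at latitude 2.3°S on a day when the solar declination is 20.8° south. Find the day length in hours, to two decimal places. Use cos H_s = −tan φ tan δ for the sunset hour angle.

12.12 hours

The sunset hour angle satisfies cos H_s = −tan φ tan δ = -0.0153, giving H_s = 90.88°.
Day length = 2 H_s / 15° h⁻¹ = 181.76° / 15 = 12.117 h.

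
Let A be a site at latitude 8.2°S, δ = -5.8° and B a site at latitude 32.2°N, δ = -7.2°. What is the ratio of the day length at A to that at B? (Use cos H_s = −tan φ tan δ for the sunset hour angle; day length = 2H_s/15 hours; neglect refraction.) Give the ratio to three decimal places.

1.063

A: H_s = arccos(−tan -8.2° · tan -5.8°) = 90.84°, so 2H_s/15 = 12.1120 h.
B: H_s = arccos(−tan 32.2° · tan -7.2°) = 85.44°, so 2H_s/15 = 11.3920 h.
Ratio A/B = 12.1120 / 11.3920 = 1.0632.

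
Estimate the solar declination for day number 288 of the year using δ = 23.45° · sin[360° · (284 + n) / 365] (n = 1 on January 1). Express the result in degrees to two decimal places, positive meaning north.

-9.60°

360 × (284 + 288) / 365 = 564.164°; sin(564.164°) = -0.4093.
δ = 23.45 × -0.4093 = -9.598° ≈ -9.60°.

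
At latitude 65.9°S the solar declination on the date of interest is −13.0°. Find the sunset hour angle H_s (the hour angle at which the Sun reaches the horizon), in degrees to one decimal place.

121.1°

The sunset hour angle satisfies cos H_s = −tan φ tan δ = -0.5161, giving H_s = 121.07°.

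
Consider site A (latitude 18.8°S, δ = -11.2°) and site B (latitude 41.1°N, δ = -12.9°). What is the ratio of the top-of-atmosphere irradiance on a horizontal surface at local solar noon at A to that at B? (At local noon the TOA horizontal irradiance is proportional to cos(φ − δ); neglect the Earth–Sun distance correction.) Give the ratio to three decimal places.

A: cos θ_z = cos(-18.8° − (-11.2°)) = 0.9912.
B: cos θ_z = cos(41.1° − (-12.9°)) = 0.5878.
Ratio A/B = 0.9912 / 0.5878 = 1.6863.

1.686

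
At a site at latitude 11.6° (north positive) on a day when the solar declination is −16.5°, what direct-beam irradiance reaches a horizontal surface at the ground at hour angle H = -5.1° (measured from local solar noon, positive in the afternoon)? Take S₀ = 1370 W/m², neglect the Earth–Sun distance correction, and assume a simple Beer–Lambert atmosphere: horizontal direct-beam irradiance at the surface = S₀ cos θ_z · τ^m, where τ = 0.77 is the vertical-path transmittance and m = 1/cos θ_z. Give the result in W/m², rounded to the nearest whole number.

894 W/m²

cos θ_z = sin φ sin δ + cos φ cos δ cos H = (0.2011)(-0.2840) + (0.9796)(0.9588)(0.9960) = 0.8784.
Air mass m = 1/cos θ_z = 1/0.8784 = 1.138; τ^m = 0.77^1.138 = 0.7427.
Surface direct beam = 1370 × 0.8784 × 0.7427 = 893.77 W/m².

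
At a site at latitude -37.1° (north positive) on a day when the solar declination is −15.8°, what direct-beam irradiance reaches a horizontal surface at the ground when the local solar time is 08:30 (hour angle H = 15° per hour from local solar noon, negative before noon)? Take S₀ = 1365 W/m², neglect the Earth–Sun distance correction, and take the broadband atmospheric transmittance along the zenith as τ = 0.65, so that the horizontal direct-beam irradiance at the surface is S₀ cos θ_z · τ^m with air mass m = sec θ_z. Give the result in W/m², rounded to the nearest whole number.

Hour angle H = 15° × (8.5 − 12) = -52.50°.
cos θ_z = sin(-37.1°) sin(-15.8°) + cos(-37.1°) cos(-15.8°) cos(-52.50°) = 0.1642 + 0.4672 = 0.6314.
Air mass m = 1/cos θ_z = 1/0.6314 = 1.584; τ^m = 0.65^1.584 = 0.5054.
Surface direct beam = 1365 × 0.6314 × 0.5054 = 435.58 W/m².

436 W/m²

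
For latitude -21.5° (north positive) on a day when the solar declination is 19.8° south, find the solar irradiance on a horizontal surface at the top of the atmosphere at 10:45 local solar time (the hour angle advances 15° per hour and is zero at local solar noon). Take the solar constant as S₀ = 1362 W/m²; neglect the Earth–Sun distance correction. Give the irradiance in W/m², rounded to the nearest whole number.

1298 W/m²

Hour angle H = 15° × (10.75 − 12) = -18.75°.
cos θ_z = sin φ sin δ + cos φ cos δ cos H = (-0.3665)(-0.3387) + (0.9304)(0.9409)(0.9469) = 0.9531.
Top-of-atmosphere irradiance = S₀ cos θ_z = 1362 × 0.9531 = 1298.12 W/m².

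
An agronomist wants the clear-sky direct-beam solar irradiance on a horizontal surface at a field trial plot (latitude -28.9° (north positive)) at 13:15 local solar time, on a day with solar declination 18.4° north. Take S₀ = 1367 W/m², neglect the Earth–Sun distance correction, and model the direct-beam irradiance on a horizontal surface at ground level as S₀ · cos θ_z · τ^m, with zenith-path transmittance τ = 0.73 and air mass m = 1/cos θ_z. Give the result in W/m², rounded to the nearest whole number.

528 W/m²

Hour angle H = 15° × (13.25 − 12) = 18.75°.
cos θ_z = sin φ sin δ + cos φ cos δ cos H = (-0.4833)(0.3156) + (0.8755)(0.9489)(0.9469) = 0.6341.
Air mass m = 1/cos θ_z = 1/0.6341 = 1.577; τ^m = 0.73^1.577 = 0.6088.
Surface direct beam = 1367 × 0.6341 × 0.6088 = 527.72 W/m².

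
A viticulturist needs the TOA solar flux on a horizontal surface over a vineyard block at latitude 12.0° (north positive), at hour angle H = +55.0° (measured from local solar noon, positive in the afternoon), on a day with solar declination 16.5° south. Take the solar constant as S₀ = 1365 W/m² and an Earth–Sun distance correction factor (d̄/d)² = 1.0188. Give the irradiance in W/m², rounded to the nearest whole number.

cos θ_z = sin(12.0°) sin(-16.5°) + cos(12.0°) cos(-16.5°) cos(55.00°) = -0.0591 + 0.5379 = 0.4788.
Top-of-atmosphere irradiance = S₀ (d̄/d)² cos θ_z = 1365 × 1.0188 × 0.4788 = 665.85 W/m².

666 W/m²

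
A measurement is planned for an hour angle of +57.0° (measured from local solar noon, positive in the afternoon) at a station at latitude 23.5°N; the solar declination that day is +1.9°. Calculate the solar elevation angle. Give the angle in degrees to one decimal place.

30.8°

cos θ_z = sin(23.5°) sin(1.9°) + cos(23.5°) cos(1.9°) cos(57.00°) = 0.0132 + 0.4992 = 0.5124.
θ_z = arccos(0.5124) = 59.18°, so the elevation is 90° − 59.18° = 30.82°.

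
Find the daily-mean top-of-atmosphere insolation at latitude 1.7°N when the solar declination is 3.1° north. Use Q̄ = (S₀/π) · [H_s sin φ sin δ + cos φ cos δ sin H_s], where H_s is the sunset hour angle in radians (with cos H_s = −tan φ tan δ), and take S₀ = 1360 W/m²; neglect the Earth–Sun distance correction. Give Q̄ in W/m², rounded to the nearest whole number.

433 W/m²

cos H_s = −tan(1.7°) · tan(3.1°) = -0.0016, so H_s = arccos(-0.0016) = 90.09°. In radians, H_s = 1.5724.
H_s sin φ sin δ = 1.5724 × 0.0297 × 0.0541 = 0.0025.
cos φ cos δ sin H_s = 0.9996 × 0.9985 × 1.0000 = 0.9981.
Q̄ = (1360/π) × (0.0025 + 0.9981) = 432.90 × 1.0006 = 433.16 W/m².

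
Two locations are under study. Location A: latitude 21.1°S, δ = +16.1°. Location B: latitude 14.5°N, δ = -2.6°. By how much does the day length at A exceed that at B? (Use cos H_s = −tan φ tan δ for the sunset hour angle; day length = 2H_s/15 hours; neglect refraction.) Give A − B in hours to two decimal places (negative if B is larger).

A: H_s = arccos(−tan -21.1° · tan 16.1°) = 83.61°, so 2H_s/15 = 11.1480 h.
B: H_s = arccos(−tan 14.5° · tan -2.6°) = 89.33°, so 2H_s/15 = 11.9107 h.
A − B = 11.1480 − 11.9107 = -0.7627 h.

-0.76 h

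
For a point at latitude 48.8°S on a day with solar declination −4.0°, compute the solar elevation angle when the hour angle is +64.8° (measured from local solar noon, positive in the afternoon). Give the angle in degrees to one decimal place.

With φ = -48.8°, δ = -4.0°, H = 64.80°: sin φ sin δ = 0.0525, cos φ cos δ cos H = 0.2798, so cos θ_z = 0.3323.
θ_z = arccos(0.3323) = 70.59°, so the elevation is 90° − 70.59° = 19.41°.

19.4°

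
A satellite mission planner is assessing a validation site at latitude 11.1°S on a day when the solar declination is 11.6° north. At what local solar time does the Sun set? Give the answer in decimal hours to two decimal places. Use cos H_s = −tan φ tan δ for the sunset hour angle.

cos H_s = −tan(-11.1°) · tan(11.6°) = 0.0403, so H_s = arccos(0.0403) = 87.69°.
Sunset is at 12 + H_s/15 = 12 + 5.846 = 17.846 h local solar time.

17.85 h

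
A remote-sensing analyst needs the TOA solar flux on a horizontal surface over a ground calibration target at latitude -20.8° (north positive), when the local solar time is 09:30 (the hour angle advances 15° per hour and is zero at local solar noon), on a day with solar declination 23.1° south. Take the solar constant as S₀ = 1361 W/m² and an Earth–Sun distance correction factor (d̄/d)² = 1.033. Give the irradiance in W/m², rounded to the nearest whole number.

Hour angle H = 15° × (9.5 − 12) = -37.50°.
With φ = -20.8°, δ = -23.1°, H = -37.50°: sin φ sin δ = 0.1393, cos φ cos δ cos H = 0.6822, so cos θ_z = 0.8215.
Top-of-atmosphere irradiance = S₀ (d̄/d)² cos θ_z = 1361 × 1.033 × 0.8215 = 1154.96 W/m².

1155 W/m²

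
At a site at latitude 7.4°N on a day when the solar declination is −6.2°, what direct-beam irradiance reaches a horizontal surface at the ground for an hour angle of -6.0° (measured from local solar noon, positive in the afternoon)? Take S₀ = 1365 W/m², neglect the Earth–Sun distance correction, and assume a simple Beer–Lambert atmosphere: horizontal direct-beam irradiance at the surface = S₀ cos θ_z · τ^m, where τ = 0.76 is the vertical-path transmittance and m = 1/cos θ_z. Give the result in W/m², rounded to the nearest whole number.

993 W/m²

With φ = 7.4°, δ = -6.2°, H = -6.00°: sin φ sin δ = -0.0139, cos φ cos δ cos H = 0.9805, so cos θ_z = 0.9666.
Air mass m = 1/cos θ_z = 1/0.9666 = 1.035; τ^m = 0.76^1.035 = 0.7527.
Surface direct beam = 1365 × 0.9666 × 0.7527 = 993.12 W/m².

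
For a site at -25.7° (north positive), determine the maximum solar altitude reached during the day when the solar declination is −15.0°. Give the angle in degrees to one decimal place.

79.3°

At local solar noon the hour angle is zero, so the elevation is 90° − |φ − δ| = 90° − |-25.7° − (-15.0°)| = 90° − 10.7° = 79.3°.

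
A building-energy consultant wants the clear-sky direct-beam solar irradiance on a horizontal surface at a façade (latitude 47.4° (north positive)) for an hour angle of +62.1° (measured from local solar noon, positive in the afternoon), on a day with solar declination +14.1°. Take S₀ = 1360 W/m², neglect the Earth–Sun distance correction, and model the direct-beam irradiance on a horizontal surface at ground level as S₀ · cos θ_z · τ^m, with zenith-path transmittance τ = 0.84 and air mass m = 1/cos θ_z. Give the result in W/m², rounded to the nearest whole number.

With φ = 47.4°, δ = 14.1°, H = 62.10°: sin φ sin δ = 0.1793, cos φ cos δ cos H = 0.3072, so cos θ_z = 0.4865.
Air mass m = 1/cos θ_z = 1/0.4865 = 2.055; τ^m = 0.84^2.055 = 0.6989.
Surface direct beam = 1360 × 0.4865 × 0.6989 = 462.42 W/m².

462 W/m²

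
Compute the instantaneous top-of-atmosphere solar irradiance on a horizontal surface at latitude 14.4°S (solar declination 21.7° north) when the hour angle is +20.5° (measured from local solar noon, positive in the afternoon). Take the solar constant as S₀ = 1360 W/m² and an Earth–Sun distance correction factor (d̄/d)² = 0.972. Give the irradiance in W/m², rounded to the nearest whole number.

993 W/m²

cos θ_z = sin(-14.4°) sin(21.7°) + cos(-14.4°) cos(21.7°) cos(20.50°) = -0.0920 + 0.8430 = 0.7510.
Top-of-atmosphere irradiance = S₀ (d̄/d)² cos θ_z = 1360 × 0.972 × 0.7510 = 992.76 W/m².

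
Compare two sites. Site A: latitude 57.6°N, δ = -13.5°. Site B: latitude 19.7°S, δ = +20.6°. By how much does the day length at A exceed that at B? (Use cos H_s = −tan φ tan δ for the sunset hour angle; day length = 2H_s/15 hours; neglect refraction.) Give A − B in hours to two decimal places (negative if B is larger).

A: H_s = arccos(−tan 57.6° · tan -13.5°) = 67.77°, so 2H_s/15 = 9.0360 h.
B: H_s = arccos(−tan -19.7° · tan 20.6°) = 82.27°, so 2H_s/15 = 10.9693 h.
A − B = 9.0360 − 10.9693 = -1.9333 h.

-1.93 h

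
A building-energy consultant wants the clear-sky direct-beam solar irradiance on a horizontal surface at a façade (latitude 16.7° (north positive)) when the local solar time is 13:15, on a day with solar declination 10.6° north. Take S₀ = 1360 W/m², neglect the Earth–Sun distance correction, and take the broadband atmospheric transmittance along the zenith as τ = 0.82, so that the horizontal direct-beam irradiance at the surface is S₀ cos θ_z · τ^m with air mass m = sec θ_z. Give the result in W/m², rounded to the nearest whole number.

Hour angle H = 15° × (13.25 − 12) = 18.75°.
cos θ_z = sin(16.7°) sin(10.6°) + cos(16.7°) cos(10.6°) cos(18.75°) = 0.0529 + 0.8915 = 0.9444.
Air mass m = 1/cos θ_z = 1/0.9444 = 1.059; τ^m = 0.82^1.059 = 0.8105.
Surface direct beam = 1360 × 0.9444 × 0.8105 = 1040.99 W/m².

1041 W/m²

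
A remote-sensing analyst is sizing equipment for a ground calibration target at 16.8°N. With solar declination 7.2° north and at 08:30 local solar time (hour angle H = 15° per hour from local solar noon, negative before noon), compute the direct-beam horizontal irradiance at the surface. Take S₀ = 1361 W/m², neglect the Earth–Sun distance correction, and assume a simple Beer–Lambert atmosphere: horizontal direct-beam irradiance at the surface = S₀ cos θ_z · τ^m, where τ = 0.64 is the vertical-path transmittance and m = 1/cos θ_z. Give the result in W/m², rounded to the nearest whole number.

Hour angle H = 15° × (8.5 − 12) = -52.50°.
With φ = 16.8°, δ = 7.2°, H = -52.50°: sin φ sin δ = 0.0362, cos φ cos δ cos H = 0.5782, so cos θ_z = 0.6144.
Air mass m = 1/cos θ_z = 1/0.6144 = 1.628; τ^m = 0.64^1.628 = 0.4836.
Surface direct beam = 1361 × 0.6144 × 0.4836 = 404.39 W/m².

404 W/m²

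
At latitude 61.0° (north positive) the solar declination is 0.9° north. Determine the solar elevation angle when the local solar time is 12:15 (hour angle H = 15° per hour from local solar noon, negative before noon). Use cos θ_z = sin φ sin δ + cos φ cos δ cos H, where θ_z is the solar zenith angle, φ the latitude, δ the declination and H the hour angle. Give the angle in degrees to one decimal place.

29.8°

Hour angle H = 15° × (12.25 − 12) = 3.75°.
cos θ_z = sin φ sin δ + cos φ cos δ cos H = (0.8746)(0.0157) + (0.4848)(0.9999)(0.9979) = 0.4975.
θ_z = arccos(0.4975) = 60.17°, so the elevation is 90° − 60.17° = 29.83°.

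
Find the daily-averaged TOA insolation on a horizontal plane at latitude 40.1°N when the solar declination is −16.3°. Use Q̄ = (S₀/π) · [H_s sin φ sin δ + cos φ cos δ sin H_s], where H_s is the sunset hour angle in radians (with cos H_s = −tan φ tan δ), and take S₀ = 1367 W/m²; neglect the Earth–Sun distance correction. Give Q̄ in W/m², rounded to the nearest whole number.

The sunset hour angle satisfies cos H_s = −tan φ tan δ = 0.2462, giving H_s = 75.75°. In radians, H_s = 1.3221.
H_s sin φ sin δ = 1.3221 × 0.6441 × -0.2807 = -0.2390.
cos φ cos δ sin H_s = 0.7649 × 0.9598 × 0.9692 = 0.7115.
Q̄ = (1367/π) × (-0.2390 + 0.7115) = 435.13 × 0.4725 = 205.60 W/m².

206 W/m²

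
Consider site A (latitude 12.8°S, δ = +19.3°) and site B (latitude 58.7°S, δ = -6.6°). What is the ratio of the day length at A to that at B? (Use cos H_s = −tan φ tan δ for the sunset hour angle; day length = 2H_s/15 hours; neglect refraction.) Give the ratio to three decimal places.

A: H_s = arccos(−tan -12.8° · tan 19.3°) = 85.44°, so 2H_s/15 = 11.3920 h.
B: H_s = arccos(−tan -58.7° · tan -6.6°) = 100.97°, so 2H_s/15 = 13.4627 h.
Ratio A/B = 11.3920 / 13.4627 = 0.8462.

0.846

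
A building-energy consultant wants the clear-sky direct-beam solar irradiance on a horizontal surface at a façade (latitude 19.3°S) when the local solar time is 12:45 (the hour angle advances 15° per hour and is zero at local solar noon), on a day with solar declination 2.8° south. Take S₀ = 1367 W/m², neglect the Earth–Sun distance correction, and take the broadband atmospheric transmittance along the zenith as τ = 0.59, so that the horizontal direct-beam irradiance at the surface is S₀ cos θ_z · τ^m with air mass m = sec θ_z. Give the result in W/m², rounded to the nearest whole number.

734 W/m²

Hour angle H = 15° × (12.75 − 12) = 11.25°.
With φ = -19.3°, δ = -2.8°, H = 11.25°: sin φ sin δ = 0.0161, cos φ cos δ cos H = 0.9246, so cos θ_z = 0.9407.
Air mass m = 1/cos θ_z = 1/0.9407 = 1.063; τ^m = 0.59^1.063 = 0.5707.
Surface direct beam = 1367 × 0.9407 × 0.5707 = 733.88 W/m².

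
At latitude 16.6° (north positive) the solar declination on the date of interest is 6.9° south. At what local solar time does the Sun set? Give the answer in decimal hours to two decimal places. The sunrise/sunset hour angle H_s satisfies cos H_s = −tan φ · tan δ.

17.86 h

cos H_s = −tan(16.6°) · tan(-6.9°) = 0.0361, so H_s = arccos(0.0361) = 87.93°.
Sunset is at 12 + H_s/15 = 12 + 5.862 = 17.862 h local solar time.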